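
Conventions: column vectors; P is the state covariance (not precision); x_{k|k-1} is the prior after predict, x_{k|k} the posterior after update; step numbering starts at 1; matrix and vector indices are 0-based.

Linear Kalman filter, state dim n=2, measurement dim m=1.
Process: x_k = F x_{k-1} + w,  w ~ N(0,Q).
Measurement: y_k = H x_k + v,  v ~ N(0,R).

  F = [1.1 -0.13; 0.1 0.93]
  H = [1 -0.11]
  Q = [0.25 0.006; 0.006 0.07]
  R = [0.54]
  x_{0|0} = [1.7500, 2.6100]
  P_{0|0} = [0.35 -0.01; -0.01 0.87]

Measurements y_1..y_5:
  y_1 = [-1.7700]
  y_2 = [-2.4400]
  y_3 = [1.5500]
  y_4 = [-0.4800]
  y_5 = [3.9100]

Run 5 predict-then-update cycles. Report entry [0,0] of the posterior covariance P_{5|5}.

step 1: x^-=[1.5857, 2.6023]  P^-=[0.6911 -0.0708; -0.0708 0.8241]  S=[1.2566]  K=[0.5561; -0.1285]  nu=[-3.0694]  x^+=[-0.1213, 2.9966]  P^+=[0.3024 0.0190; 0.0190 0.8034]
step 2: x^-=[-0.5230, 2.7747]  P^-=[0.6241 -0.0387; -0.0387 0.7714]  S=[1.1819]  K=[0.5316; -0.1045]  nu=[-1.6117]  x^+=[-1.3799, 2.9432]  P^+=[0.2900 0.0270; 0.0270 0.7585]
step 3: x^-=[-1.9005, 2.5992]  P^-=[0.6060 -0.0265; -0.0265 0.7339]  S=[1.1608]  K=[0.5246; -0.0924]  nu=[3.7364]  x^+=[0.0597, 2.2539]  P^+=[0.2866 0.0297; 0.0297 0.7240]
step 4: x^-=[-0.2273, 2.1021]  P^-=[0.6005 -0.0200; -0.0200 0.7046]  S=[1.1534]  K=[0.5225; -0.0845]  nu=[-0.0215]  x^+=[-0.2385, 2.1039]  P^+=[0.2856 0.0310; 0.0310 0.6964]
step 5: x^-=[-0.5359, 1.9328]  P^-=[0.5984 -0.0155; -0.0155 0.6809]  S=[1.1501]  K=[0.5218; -0.0786]  nu=[4.6585]  x^+=[1.8951, 1.5666]  P^+=[0.2853 0.0317; 0.0317 0.6738]

P_post[0,0] = 0.2853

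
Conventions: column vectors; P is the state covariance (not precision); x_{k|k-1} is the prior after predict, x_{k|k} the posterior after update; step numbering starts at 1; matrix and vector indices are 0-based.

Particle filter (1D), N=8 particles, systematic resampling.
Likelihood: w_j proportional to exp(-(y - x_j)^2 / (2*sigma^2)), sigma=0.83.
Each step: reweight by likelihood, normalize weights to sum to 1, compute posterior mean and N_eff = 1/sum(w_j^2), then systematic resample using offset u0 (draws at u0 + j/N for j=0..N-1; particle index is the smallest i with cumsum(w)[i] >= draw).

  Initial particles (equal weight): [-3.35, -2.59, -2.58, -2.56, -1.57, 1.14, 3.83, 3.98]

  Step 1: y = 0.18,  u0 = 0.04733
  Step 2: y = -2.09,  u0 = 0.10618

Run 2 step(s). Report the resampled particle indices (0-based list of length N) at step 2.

resampled_idx = [0, 0, 0, 0, 1, 1, 1, 1]

step 1: w=[0.0002, 0.0060, 0.0063, 0.0068, 0.1711, 0.8094, 0.0001, 0.0000]  mean=0.6048  Neff=1.4607  idx=[4, 4, 5, 5, 5, 5, 5, 5]
step 2: w=[0.4991, 0.4991, 0.0003, 0.0003, 0.0003, 0.0003, 0.0003, 0.0003]  mean=-1.5649  Neff=2.0075  idx=[0, 0, 0, 0, 1, 1, 1, 1]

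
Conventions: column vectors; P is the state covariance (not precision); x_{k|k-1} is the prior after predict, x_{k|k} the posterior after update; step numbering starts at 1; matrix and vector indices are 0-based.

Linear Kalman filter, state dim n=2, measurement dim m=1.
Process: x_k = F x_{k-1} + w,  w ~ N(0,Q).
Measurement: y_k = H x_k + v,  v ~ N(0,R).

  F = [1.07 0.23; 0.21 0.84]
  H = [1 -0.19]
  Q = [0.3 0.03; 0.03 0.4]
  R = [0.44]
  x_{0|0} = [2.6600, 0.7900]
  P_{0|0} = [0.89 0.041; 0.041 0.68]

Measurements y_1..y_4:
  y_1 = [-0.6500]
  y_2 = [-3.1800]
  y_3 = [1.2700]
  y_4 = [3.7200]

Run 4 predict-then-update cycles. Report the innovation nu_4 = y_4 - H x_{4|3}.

step 1: x^-=[3.0279, 1.2222]  P^-=[1.3751 0.4002; 0.4002 0.9335]  S=[1.6967]  K=[0.7656; 0.1313]  nu=[-3.4457]  x^+=[0.3898, 0.7697]  P^+=[0.3805 0.2296; 0.2296 0.9043]
step 2: x^-=[0.5941, 0.7284]  P^-=[0.8965 0.5076; 0.5076 1.1358]  S=[1.1846]  K=[0.6754; 0.2464]  nu=[-3.6357]  x^+=[-1.8613, -0.1673]  P^+=[0.3562 0.3105; 0.3105 1.0639]
step 3: x^-=[-2.0301, -0.5314]  P^-=[0.9169 0.6097; 0.6097 1.2760]  S=[1.1713]  K=[0.6839; 0.3136]  nu=[3.1991]  x^+=[0.1578, 0.4717]  P^+=[0.3690 0.3585; 0.3585 1.1608]
step 4: x^-=[0.2774, 0.4294]  P^-=[0.9604 0.6767; 0.6767 1.3618]  S=[1.1924]  K=[0.6976; 0.3506]  nu=[3.5242]  x^+=[2.7359, 1.6648]  P^+=[0.3801 0.3852; 0.3852 1.2153]

innov = [3.5242]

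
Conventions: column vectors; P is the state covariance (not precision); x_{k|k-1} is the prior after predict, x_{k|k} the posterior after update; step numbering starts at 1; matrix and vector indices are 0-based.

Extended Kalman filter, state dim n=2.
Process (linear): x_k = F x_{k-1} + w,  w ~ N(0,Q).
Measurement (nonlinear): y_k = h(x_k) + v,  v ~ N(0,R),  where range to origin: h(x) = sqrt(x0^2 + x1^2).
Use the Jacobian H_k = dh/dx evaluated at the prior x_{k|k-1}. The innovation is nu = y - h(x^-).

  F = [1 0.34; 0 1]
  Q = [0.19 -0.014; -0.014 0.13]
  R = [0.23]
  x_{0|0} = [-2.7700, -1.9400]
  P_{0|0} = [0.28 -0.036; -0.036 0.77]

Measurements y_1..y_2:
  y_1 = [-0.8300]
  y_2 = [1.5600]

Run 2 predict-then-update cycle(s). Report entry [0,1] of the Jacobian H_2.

H_jac[0,1] = 0.8932

step 1: x^-=[-3.4296, -1.9400]  P^-=[0.5345 0.2118; 0.2118 0.9000]  H_jac=[-0.8704 -0.4924]  S=[1.0347]  K=[-0.5505; -0.6064]  nu=[-4.7703]  x^+=[-0.8038, 0.9529]  P^+=[0.2210 -0.1336; -0.1336 0.5195]
step 2: x^-=[-0.4798, 0.9529]  P^-=[0.3802 0.0290; 0.0290 0.6495]  H_jac=[-0.4497 0.8932]  S=[0.8017]  K=[-0.1809; 0.7073]  nu=[0.4931]  x^+=[-0.5690, 1.3017]  P^+=[0.3540 0.1316; 0.1316 0.2484]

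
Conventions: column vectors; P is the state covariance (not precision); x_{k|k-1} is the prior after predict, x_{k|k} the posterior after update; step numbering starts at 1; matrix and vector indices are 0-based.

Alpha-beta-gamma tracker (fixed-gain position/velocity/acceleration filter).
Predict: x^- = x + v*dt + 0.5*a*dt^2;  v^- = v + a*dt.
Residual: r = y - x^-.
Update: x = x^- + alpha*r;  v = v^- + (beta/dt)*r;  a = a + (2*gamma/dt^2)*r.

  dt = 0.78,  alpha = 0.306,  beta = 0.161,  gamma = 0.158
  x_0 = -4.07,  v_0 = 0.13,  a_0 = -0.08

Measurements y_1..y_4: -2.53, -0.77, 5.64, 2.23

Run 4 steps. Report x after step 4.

x_post = 4.8648

step 1: x_pred=-3.9929  r=1.4629  x^+=-3.5453  v^+=0.3696  a^+=0.6798
step 2: x_pred=-3.0502  r=2.2802  x^+=-2.3525  v^+=1.3705  a^+=1.8642
step 3: x_pred=-0.7164  r=6.3564  x^+=1.2287  v^+=4.1366  a^+=5.1657
step 4: x_pred=6.0266  r=-3.7966  x^+=4.8648  v^+=7.3821  a^+=3.1937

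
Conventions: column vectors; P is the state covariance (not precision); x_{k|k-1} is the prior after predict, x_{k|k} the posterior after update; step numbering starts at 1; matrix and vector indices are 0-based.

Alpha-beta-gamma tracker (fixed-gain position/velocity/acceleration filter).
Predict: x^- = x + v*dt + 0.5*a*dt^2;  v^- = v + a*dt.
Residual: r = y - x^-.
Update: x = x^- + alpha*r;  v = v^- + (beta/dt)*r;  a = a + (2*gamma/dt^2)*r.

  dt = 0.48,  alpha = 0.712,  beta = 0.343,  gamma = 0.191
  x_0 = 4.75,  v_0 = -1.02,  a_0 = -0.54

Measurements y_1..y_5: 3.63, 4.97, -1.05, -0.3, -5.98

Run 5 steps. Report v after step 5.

v_post = -8.8054

step 1: x_pred=4.1982  r=-0.5682  x^+=3.7936  v^+=-1.6852  a^+=-1.4821
step 2: x_pred=2.8140  r=2.1560  x^+=4.3491  v^+=-0.8560  a^+=2.0926
step 3: x_pred=4.1793  r=-5.2293  x^+=0.4560  v^+=-3.5883  a^+=-6.5775
step 4: x_pred=-2.0241  r=1.7241  x^+=-0.7965  v^+=-5.5135  a^+=-3.7190
step 5: x_pred=-3.8714  r=-2.1086  x^+=-5.3727  v^+=-8.8054  a^+=-7.2150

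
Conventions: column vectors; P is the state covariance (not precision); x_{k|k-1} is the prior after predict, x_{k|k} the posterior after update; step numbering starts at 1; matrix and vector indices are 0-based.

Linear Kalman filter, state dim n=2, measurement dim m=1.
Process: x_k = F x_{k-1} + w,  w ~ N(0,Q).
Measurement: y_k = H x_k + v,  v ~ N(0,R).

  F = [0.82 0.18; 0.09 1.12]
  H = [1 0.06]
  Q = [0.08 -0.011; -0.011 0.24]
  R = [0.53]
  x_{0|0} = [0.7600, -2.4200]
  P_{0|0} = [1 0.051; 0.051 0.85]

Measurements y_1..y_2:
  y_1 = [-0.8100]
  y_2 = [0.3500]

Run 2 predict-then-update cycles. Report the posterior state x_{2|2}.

step 1: x^-=[0.1876, -2.6420]  P^-=[0.7950 0.2818; 0.2818 1.3246]  S=[1.3636]  K=[0.5954; 0.2650]  nu=[-0.8391]  x^+=[-0.3120, -2.8643]  P^+=[0.3116 0.0667; 0.0667 1.2289]
step 2: x^-=[-0.7714, -3.2361]  P^-=[0.3490 0.3221; 0.3221 1.7975]  S=[0.9241]  K=[0.3986; 0.4652]  nu=[1.3156]  x^+=[-0.2471, -2.6241]  P^+=[0.2022 0.1507; 0.1507 1.5975]

x_post = [-0.2471, -2.6241]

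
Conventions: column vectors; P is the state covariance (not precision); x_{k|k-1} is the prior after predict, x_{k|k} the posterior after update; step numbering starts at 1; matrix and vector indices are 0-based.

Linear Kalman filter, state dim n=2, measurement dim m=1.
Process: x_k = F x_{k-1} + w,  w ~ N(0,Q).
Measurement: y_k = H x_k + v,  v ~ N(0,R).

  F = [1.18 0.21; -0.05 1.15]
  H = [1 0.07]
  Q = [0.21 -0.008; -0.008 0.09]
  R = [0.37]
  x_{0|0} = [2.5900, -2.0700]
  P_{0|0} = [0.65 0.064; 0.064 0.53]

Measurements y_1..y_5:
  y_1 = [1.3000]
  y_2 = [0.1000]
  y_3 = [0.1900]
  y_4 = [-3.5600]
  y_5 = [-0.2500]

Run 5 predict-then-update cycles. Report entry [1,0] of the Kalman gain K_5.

step 1: x^-=[2.6215, -2.5100]  P^-=[1.1702 0.1678; 0.1678 0.7852]  S=[1.5675]  K=[0.7540; 0.1421]  nu=[-1.1458]  x^+=[1.7576, -2.6728]  P^+=[0.2790 -0.0002; -0.0002 0.7535]
step 2: x^-=[1.5126, -3.1617]  P^-=[0.6316 0.1573; 0.1573 1.0873]  S=[1.0290]  K=[0.6245; 0.2268]  nu=[-1.1913]  x^+=[0.7686, -3.4319]  P^+=[0.2303 0.0115; 0.0115 1.0343]
step 3: x^-=[0.1863, -3.9851]  P^-=[0.5820 0.2437; 0.2437 1.4571]  S=[0.9932]  K=[0.6031; 0.3481]  nu=[0.2827]  x^+=[0.3568, -3.8867]  P^+=[0.2207 0.0352; 0.0352 1.3368]
step 4: x^-=[-0.3952, -4.4875]  P^-=[0.5937 0.3492; 0.3492 1.8544]  S=[1.0217]  K=[0.6050; 0.4689]  nu=[-2.8506]  x^+=[-2.1199, -5.8241]  P^+=[0.2197 0.0594; 0.0594 1.6298]
step 5: x^-=[-3.7246, -6.5918]  P^-=[0.6172 0.4526; 0.4526 2.2391]  S=[1.0616]  K=[0.6113; 0.5740]  nu=[3.9360]  x^+=[-1.3186, -4.3324]  P^+=[0.2206 0.0801; 0.0801 1.8893]

K[1,0] = 0.5740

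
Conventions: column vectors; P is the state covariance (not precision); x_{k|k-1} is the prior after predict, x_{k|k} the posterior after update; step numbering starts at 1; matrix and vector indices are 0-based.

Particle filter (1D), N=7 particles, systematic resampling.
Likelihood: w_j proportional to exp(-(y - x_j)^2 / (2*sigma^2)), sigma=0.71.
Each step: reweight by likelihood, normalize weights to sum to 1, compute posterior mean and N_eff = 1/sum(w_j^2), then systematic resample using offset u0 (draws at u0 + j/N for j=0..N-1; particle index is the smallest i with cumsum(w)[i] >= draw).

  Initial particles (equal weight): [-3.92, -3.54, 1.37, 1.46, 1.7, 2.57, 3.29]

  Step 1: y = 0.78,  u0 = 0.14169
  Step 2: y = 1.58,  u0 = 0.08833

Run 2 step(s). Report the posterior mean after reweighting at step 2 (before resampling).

step 1: w=[0.0000, 0.0000, 0.3900, 0.3482, 0.2379, 0.0229, 0.0011]  mean=1.5094  Neff=3.0267  idx=[2, 2, 3, 3, 3, 4, 5]
step 2: w=[0.1535, 0.1535, 0.1581, 0.1581, 0.1581, 0.1581, 0.0607]  mean=1.5376  Neff=6.6327  idx=[0, 1, 2, 3, 4, 5, 6]

post_mean = 1.5376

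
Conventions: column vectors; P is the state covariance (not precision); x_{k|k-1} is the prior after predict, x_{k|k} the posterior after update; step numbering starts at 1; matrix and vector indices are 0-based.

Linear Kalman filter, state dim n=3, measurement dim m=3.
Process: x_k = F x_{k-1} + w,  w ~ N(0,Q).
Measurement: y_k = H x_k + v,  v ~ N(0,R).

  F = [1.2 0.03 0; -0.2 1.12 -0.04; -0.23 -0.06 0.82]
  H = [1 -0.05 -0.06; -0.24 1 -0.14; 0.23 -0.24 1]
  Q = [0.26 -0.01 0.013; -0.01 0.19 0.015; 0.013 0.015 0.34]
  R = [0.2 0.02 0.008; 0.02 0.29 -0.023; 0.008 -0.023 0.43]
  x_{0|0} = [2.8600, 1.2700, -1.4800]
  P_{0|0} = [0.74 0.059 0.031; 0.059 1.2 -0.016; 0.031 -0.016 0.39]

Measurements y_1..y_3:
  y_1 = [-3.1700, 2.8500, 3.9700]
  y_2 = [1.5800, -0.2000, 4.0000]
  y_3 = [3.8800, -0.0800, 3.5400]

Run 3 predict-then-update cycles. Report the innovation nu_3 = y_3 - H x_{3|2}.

innov = [3.1297, -0.6433, 1.2928]

step 1: x^-=[3.4701, 0.9096, -1.9476]  P^-=[1.3309 -0.0698 -0.1679; -0.0698 1.7010 -0.0784; -0.1679 -0.0784 0.6372]  S=[1.5641 -0.4245 0.1510; -0.4245 2.1243 -0.6493; 0.1510 -0.6493 1.2037]  K=[0.8591 0.0071 0.0247; 0.1317 0.8471 0.0228; -0.1622 0.0846 0.5789]  nu=[-6.7115, 2.5006, 5.3378]  x^+=[-2.1460, 2.2654, 2.4430]  P^+=[0.1746 0.0594 -0.0086; 0.0594 0.2679 0.0420; -0.0086 0.0420 0.2577]
step 2: x^-=[-2.5072, 2.8687, 2.3609]  P^-=[0.5160 0.0369 -0.0478; 0.0369 0.5029 0.0220; -0.0478 0.0220 0.5242]  S=[0.7213 -0.0824 0.0441; -0.0824 0.8058 -0.1992; 0.0441 -0.1992 0.9739]  K=[0.7128 -0.0199 0.0274; 0.0840 0.6257 0.0316; -0.1364 0.0705 0.5422]  nu=[4.3723, -3.3400, 2.9043]  x^+=[0.7555, 1.2380, 3.1035]  P^+=[0.1442 0.0417 -0.0052; 0.0417 0.1977 0.0377; -0.0052 0.0377 0.2407]
step 3: x^-=[0.9437, 1.1113, 2.2968]  P^-=[0.4708 0.0181 -0.0346; 0.0181 0.4220 0.0257; -0.0346 0.0257 0.5096]  S=[0.6762 -0.0885 0.0511; -0.0885 0.7309 -0.1804; 0.0511 -0.1804 0.9585]  K=[0.6915 -0.0322 0.0293; 0.0671 0.5824 0.0315; -0.1303 0.0655 0.5362]  nu=[3.1297, -0.6433, 1.2928]  x^+=[3.1666, 0.9874, 2.5400]  P^+=[0.1395 0.0367 -0.0044; 0.0367 0.1834 0.0363; -0.0044 0.0363 0.2377]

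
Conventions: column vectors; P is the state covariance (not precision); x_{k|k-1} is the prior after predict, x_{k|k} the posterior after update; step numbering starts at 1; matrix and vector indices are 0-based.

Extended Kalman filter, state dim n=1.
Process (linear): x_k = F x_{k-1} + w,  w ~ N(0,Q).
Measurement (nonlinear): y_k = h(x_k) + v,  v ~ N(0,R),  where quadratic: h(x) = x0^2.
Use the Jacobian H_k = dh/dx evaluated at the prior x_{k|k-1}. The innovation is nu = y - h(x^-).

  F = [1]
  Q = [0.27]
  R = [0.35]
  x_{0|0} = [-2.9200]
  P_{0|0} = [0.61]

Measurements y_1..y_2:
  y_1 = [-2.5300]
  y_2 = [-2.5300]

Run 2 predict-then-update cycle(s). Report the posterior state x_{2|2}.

step 1: x^-=[-2.9200]  P^-=[0.8800]  H_jac=[-5.8400]  S=[30.3629]  K=[-0.1693]  nu=[-11.0564]  x^+=[-1.0486]  P^+=[0.0101]
step 2: x^-=[-1.0486]  P^-=[0.2801]  H_jac=[-2.0972]  S=[1.5822]  K=[-0.3713]  nu=[-3.6296]  x^+=[0.2992]  P^+=[0.0620]

x_post = [0.2992]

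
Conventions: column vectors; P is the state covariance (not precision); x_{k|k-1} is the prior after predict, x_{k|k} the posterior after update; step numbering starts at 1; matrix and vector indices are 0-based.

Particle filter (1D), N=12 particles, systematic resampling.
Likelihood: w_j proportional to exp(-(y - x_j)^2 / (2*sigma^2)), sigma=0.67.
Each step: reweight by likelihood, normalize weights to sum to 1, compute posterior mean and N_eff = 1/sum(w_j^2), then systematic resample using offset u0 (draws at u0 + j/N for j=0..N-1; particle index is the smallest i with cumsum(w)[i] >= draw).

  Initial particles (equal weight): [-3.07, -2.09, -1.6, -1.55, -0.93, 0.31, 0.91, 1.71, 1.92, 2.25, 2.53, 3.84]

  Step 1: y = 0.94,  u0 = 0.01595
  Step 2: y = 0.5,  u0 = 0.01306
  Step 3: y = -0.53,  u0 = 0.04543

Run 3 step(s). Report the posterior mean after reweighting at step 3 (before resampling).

step 1: w=[0.0000, 0.0000, 0.0003, 0.0004, 0.0074, 0.2353, 0.3657, 0.1892, 0.1256, 0.0541, 0.0219, 0.0000]  mean=1.1398  Neff=4.0956  idx=[5, 5, 5, 6, 6, 6, 6, 6, 7, 7, 8, 9]
step 2: w=[0.1271, 0.1271, 0.1271, 0.1097, 0.1097, 0.1097, 0.1097, 0.1097, 0.0259, 0.0259, 0.0140, 0.0044]  mean=0.7427  Neff=9.0748  idx=[0, 0, 1, 2, 2, 3, 4, 4, 5, 6, 7, 7]
step 3: w=[0.1532, 0.1532, 0.1532, 0.1532, 0.1532, 0.0334, 0.0334, 0.0334, 0.0334, 0.0334, 0.0334, 0.0334]  mean=0.4503  Neff=7.9851  idx=[0, 0, 1, 1, 2, 3, 3, 4, 4, 5, 8, 10]

post_mean = 0.4503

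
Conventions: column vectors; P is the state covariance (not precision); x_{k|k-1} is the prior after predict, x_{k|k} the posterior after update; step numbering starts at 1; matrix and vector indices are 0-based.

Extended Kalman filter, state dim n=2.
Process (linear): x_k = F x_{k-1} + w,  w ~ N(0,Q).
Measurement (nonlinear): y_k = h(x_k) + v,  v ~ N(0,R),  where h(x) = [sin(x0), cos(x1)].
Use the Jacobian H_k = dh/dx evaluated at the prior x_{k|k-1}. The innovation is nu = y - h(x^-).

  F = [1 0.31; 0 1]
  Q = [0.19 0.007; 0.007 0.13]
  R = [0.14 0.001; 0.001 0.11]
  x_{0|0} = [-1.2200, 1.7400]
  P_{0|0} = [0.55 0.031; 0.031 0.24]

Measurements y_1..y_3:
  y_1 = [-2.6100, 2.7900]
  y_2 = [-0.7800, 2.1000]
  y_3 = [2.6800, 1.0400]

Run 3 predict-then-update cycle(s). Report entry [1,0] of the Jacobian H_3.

step 1: x^-=[-0.6806, 1.7400]  P^-=[0.7823 0.1124; 0.1124 0.3700]  H_jac=[0.7772 0.0000; 0.0000 -0.9857]  S=[0.6125 -0.0851; -0.0851 0.4695]  K=[0.9846 -0.0575; 0.0356 -0.7704]  nu=[-1.9807, 2.9584]  x^+=[-2.8009, -0.6095]  P^+=[0.1773 0.0054; 0.0054 0.0859]
step 2: x^-=[-2.9899, -0.6095]  P^-=[0.3789 0.0391; 0.0391 0.2159]  H_jac=[-0.9885 0.0000; 0.0000 0.5724]  S=[0.5103 -0.0211; -0.0211 0.1808]  K=[-0.7325 0.0382; -0.0476 0.6783]  nu=[-0.6289, 1.2801]  x^+=[-2.4804, 0.2887]  P^+=[0.1037 0.0061; 0.0061 0.1303]
step 3: x^-=[-2.3909, 0.2887]  P^-=[0.3100 0.0534; 0.0534 0.2603]  H_jac=[-0.7312 0.0000; 0.0000 -0.2847]  S=[0.3057 0.0121; 0.0121 0.1311]  K=[-0.7395 -0.0477; -0.1058 -0.5554]  nu=[3.3622, 0.0814]  x^+=[-4.8809, -0.1121]  P^+=[0.1416 0.0210; 0.0210 0.2150]

H_jac[1,0] = 0.0000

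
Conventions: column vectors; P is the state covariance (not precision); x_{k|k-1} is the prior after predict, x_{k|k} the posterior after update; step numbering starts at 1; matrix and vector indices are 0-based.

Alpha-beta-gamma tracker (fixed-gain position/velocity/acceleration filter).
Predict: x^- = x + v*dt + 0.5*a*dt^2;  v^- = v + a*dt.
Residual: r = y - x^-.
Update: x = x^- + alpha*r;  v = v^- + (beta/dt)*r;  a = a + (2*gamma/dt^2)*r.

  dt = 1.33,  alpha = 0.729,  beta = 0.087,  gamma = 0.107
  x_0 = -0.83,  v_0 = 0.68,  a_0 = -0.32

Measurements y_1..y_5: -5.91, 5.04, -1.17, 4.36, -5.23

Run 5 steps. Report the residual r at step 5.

step 1: x_pred=-0.2086  r=-5.7014  x^+=-4.3649  v^+=-0.1185  a^+=-1.0097
step 2: x_pred=-5.4157  r=10.4557  x^+=2.2065  v^+=-0.7776  a^+=0.2552
step 3: x_pred=1.3980  r=-2.5680  x^+=-0.4741  v^+=-0.6062  a^+=-0.0555
step 4: x_pred=-1.3294  r=5.6894  x^+=2.8182  v^+=-0.3078  a^+=0.6328
step 5: x_pred=2.9684  r=-8.1984  x^+=-3.0082  v^+=-0.0025  a^+=-0.3591

resid = -8.1984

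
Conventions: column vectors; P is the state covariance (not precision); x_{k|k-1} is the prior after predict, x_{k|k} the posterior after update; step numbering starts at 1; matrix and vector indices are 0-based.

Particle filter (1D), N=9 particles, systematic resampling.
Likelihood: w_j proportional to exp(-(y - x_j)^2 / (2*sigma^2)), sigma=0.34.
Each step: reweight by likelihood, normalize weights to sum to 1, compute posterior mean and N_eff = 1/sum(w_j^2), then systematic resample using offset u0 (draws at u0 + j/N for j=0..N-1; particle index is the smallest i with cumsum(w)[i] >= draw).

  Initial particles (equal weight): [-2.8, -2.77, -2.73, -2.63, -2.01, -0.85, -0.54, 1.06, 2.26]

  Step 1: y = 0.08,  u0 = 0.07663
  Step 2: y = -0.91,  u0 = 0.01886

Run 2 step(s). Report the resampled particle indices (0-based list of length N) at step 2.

resampled_idx = [0, 0, 1, 2, 3, 4, 5, 6, 7]

step 1: w=[0.0000, 0.0000, 0.0000, 0.0000, 0.0000, 0.1036, 0.8279, 0.0685, 0.0000]  mean=-0.4624  Neff=1.4270  idx=[5, 6, 6, 6, 6, 6, 6, 6, 7]
step 2: w=[0.2027, 0.1139, 0.1139, 0.1139, 0.1139, 0.1139, 0.1139, 0.1139, 0.0000]  mean=-0.6028  Neff=7.5813  idx=[0, 0, 1, 2, 3, 4, 5, 6, 7]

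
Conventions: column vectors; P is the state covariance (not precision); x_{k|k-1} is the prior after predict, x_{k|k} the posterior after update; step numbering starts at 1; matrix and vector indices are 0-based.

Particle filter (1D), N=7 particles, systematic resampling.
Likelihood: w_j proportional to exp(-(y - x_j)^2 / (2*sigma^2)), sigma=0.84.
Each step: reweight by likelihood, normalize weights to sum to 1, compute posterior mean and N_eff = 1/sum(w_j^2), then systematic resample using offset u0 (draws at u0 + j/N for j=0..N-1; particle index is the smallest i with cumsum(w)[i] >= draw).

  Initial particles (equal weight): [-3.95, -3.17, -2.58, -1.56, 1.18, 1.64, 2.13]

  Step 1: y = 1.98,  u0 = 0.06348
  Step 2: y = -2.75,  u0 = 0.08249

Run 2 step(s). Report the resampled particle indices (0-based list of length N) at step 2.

resampled_idx = [0, 0, 0, 1, 1, 1, 2]

step 1: w=[0.0000, 0.0000, 0.0000, 0.0001, 0.2500, 0.3626, 0.3873]  mean=1.7146  Neff=2.9070  idx=[4, 4, 5, 5, 6, 6, 6]
step 2: w=[0.4671, 0.4671, 0.0310, 0.0310, 0.0012, 0.0012, 0.0012]  mean=1.2121  Neff=2.2814  idx=[0, 0, 0, 1, 1, 1, 2]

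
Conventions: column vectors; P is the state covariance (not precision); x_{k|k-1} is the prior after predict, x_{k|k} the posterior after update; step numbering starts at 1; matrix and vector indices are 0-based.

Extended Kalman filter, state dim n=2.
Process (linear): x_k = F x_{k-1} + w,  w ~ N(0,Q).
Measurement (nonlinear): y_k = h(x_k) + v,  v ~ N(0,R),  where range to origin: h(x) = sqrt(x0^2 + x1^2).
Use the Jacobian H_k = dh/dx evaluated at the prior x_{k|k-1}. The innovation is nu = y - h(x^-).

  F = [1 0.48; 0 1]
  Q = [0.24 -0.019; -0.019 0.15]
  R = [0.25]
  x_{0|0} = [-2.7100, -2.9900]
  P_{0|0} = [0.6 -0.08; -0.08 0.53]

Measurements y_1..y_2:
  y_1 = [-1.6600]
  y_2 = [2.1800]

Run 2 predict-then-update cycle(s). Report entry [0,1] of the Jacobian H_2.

H_jac[0,1] = -0.1864

step 1: x^-=[-4.1452, -2.9900]  P^-=[0.8853 0.1554; 0.1554 0.6800]  H_jac=[-0.8110 -0.5850]  S=[1.2125]  K=[-0.6671; -0.4320]  nu=[-6.7710]  x^+=[0.3721, -0.0647]  P^+=[0.3456 -0.1941; -0.1941 0.4537]
step 2: x^-=[0.3410, -0.0647]  P^-=[0.5039 0.0047; 0.0047 0.6037]  H_jac=[0.9825 -0.1864]  S=[0.7556]  K=[0.6540; -0.1428]  nu=[1.8329]  x^+=[1.5397, -0.3265]  P^+=[0.1807 0.0753; 0.0753 0.5883]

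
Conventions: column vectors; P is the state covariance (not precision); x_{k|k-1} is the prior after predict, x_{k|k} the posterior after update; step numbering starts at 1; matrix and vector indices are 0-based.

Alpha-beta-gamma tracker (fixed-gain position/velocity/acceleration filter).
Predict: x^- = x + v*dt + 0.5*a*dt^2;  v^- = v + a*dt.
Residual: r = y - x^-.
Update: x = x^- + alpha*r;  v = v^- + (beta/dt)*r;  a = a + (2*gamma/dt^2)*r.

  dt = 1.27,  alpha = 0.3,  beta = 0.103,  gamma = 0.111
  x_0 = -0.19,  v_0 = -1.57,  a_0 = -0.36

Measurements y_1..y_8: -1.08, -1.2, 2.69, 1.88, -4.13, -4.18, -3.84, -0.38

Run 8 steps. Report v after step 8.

step 1: x_pred=-2.4742  r=1.3942  x^+=-2.0560  v^+=-1.9141  a^+=-0.1681
step 2: x_pred=-4.6225  r=3.4225  x^+=-3.5957  v^+=-1.8500  a^+=0.3030
step 3: x_pred=-5.7009  r=8.3909  x^+=-3.1837  v^+=-0.7847  a^+=1.4579
step 4: x_pred=-3.0046  r=4.8846  x^+=-1.5392  v^+=1.4629  a^+=2.1302
step 5: x_pred=2.0366  r=-6.1666  x^+=0.1867  v^+=3.6682  a^+=1.2814
step 6: x_pred=5.8787  r=-10.0587  x^+=2.8611  v^+=4.4798  a^+=-0.1030
step 7: x_pred=8.4673  r=-12.3073  x^+=4.7751  v^+=3.3508  a^+=-1.7970
step 8: x_pred=7.5814  r=-7.9614  x^+=5.1930  v^+=0.4229  a^+=-2.8928

v_post = 0.4229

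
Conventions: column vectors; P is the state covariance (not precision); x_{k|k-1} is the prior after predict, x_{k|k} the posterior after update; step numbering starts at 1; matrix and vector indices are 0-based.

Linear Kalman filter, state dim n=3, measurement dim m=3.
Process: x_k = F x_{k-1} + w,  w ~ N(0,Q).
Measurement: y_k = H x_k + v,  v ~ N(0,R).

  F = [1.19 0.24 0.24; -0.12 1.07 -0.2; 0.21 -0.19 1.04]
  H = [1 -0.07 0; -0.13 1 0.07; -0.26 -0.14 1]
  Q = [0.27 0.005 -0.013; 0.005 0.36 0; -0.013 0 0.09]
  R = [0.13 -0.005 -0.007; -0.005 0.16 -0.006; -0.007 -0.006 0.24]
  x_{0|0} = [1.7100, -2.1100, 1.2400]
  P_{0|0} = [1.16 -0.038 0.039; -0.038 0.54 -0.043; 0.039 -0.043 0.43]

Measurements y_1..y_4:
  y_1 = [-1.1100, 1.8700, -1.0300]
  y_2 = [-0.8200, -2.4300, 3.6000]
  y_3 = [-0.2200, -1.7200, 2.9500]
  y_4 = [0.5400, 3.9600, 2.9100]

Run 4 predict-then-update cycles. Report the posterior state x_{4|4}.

step 1: x^-=[1.8261, -2.7109, 2.0496]  P^-=[1.9642 -0.1093 0.4077; -0.1093 1.0422 -0.2938; 0.4077 -0.2938 0.6628]  S=[2.1146 -0.4136 -0.0659; -0.4136 1.2185 -0.3641; -0.0659 -0.3641 0.9183]  K=[0.9398 0.0395 -0.0124; 0.0754 0.8434 -0.1081; 0.2307 0.0354 0.6817]  nu=[-3.1259, 4.6748, -2.9843]  x^+=[-0.8901, 1.3188, -0.5404]  P^+=[0.1232 0.0160 0.0245; 0.0160 0.1379 -0.0081; 0.0245 -0.0081 0.1670]
step 2: x^-=[-0.8724, 1.6260, -0.9995]  P^-=[0.4842 0.0265 0.0803; 0.0265 0.5268 -0.0753; 0.0803 -0.0753 0.2937]  S=[0.6131 -0.0721 -0.0454; -0.0721 0.6775 -0.1357; -0.0454 -0.1357 0.5580]  K=[0.7898 0.0354 -0.0155; 0.0649 0.7534 -0.0910; 0.1822 0.0293 0.5297]  nu=[0.1662, -4.0994, 4.6003]  x^+=[-0.9577, -1.8701, 1.3477]  P^+=[0.1036 0.0139 0.0194; 0.0139 0.1230 -0.0060; 0.0194 -0.0060 0.1299]
step 3: x^-=[-1.2651, -2.1556, 1.5558]  P^-=[0.4496 0.0265 0.0610; 0.0265 0.5074 -0.0613; 0.0610 -0.0613 0.2492]  S=[0.5784 -0.0677 -0.0568; -0.0677 0.6597 -0.1205; -0.0568 -0.1205 0.5169]  K=[0.7759 0.0336 -0.0221; 0.0632 0.7479 -0.0880; 0.1647 0.0284 0.4928]  nu=[0.8942, 0.1622, 0.7635]  x^+=[-0.5827, -2.0449, 2.0839]  P^+=[0.1018 0.0136 0.0174; 0.0136 0.1220 -0.0054; 0.0174 -0.0054 0.1207]
step 4: x^-=[-0.6841, -2.5349, 2.4334]  P^-=[0.4453 0.0272 0.0560; 0.0272 0.5057 -0.0582; 0.0560 -0.0582 0.2381]  S=[0.5739 -0.0666 -0.0611; -0.0666 0.6581 -0.1176; -0.0611 -0.1176 0.5073]  K=[0.7738 0.0333 -0.0245; 0.0632 0.7476 -0.0874; 0.1592 0.0281 0.4825]  nu=[1.0467, 6.2356, -0.0562]  x^+=[0.3347, 2.1977, 2.7483]  P^+=[0.1015 0.0136 0.0168; 0.0136 0.1220 -0.0053; 0.0168 -0.0053 0.1181]

x_post = [0.3347, 2.1977, 2.7483]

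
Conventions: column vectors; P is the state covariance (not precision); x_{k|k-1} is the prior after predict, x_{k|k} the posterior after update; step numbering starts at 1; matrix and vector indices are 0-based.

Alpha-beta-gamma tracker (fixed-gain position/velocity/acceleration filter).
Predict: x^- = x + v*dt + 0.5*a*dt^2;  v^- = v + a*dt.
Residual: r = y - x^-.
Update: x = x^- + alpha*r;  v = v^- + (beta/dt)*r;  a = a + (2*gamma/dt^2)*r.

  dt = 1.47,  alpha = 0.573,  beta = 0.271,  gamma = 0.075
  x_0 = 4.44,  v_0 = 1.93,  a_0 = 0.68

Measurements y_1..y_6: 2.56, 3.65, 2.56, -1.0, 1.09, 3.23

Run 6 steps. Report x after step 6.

step 1: x_pred=8.0118  r=-5.4518  x^+=4.8879  v^+=1.9245  a^+=0.3016
step 2: x_pred=8.0428  r=-4.3928  x^+=5.5257  v^+=1.5580  a^+=-0.0034
step 3: x_pred=7.8124  r=-5.2524  x^+=4.8028  v^+=0.5848  a^+=-0.3680
step 4: x_pred=5.2648  r=-6.2648  x^+=1.6751  v^+=-1.1111  a^+=-0.8028
step 5: x_pred=-0.8257  r=1.9157  x^+=0.2720  v^+=-1.9381  a^+=-0.6699
step 6: x_pred=-3.3007  r=6.5307  x^+=0.4414  v^+=-1.7188  a^+=-0.2165

x_post = 0.4414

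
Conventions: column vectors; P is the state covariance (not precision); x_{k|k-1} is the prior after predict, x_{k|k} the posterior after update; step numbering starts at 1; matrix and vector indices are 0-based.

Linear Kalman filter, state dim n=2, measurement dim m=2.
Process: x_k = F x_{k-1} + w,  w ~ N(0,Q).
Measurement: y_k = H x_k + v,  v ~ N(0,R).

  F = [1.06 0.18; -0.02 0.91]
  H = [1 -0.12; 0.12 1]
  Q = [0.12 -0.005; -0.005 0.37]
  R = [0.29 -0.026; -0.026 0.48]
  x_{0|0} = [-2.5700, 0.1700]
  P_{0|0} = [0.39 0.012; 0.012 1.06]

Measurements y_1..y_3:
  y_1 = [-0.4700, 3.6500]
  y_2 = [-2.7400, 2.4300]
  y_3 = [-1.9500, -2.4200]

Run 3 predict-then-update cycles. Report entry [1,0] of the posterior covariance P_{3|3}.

P_post[1,0] = 0.0092

step 1: x^-=[-2.6936, 0.2061]  P^-=[0.5971 0.1719; 0.1719 1.2475]  S=[0.8638 0.0654; 0.0654 1.7774]  K=[0.6588 0.1128; -0.0284 0.7145]  nu=[2.2483, 3.7671]  x^+=[-0.7874, 2.8340]  P^+=[0.1898 0.0142; 0.0142 0.3420]
step 2: x^-=[-0.3245, 2.5947]  P^-=[0.3498 0.0607; 0.0607 0.6528]  S=[0.6347 -0.0026; -0.0026 1.1524]  K=[0.5401 0.0903; -0.0255 0.5727]  nu=[-2.1041, -0.1258]  x^+=[-1.4723, 2.5764]  P^+=[0.1556 0.0106; 0.0106 0.2743]
step 3: x^-=[-1.0969, 2.3740]  P^-=[0.3077 0.0468; 0.0468 0.5968]  S=[0.5951 -0.0145; -0.0145 1.0925]  K=[0.5097 0.0835; -0.0282 0.5511]  nu=[-0.5683, -4.6623]  x^+=[-1.7756, -0.1793]  P^+=[0.1467 0.0092; 0.0092 0.2641]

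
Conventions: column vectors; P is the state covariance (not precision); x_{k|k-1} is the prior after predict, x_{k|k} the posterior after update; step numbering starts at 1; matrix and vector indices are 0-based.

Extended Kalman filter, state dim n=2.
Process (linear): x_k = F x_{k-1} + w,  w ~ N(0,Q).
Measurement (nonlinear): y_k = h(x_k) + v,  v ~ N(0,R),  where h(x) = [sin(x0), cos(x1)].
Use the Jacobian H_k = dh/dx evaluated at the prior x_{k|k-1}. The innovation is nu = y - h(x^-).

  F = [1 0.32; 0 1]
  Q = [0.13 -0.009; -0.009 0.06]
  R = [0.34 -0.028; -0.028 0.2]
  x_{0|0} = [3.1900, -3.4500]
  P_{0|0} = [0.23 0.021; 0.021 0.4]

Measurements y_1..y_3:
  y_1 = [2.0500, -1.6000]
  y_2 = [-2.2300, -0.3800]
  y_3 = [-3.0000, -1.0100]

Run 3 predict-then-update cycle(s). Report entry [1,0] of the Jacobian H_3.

step 1: x^-=[2.0860, -3.4500]  P^-=[0.4144 0.1400; 0.1400 0.4600]  H_jac=[-0.4927 0.0000; 0.0000 -0.3035]  S=[0.4406 -0.0071; -0.0071 0.2424]  K=[-0.4664 -0.1889; -0.1659 -0.5809]  nu=[1.1798, -0.6472]  x^+=[1.6580, -3.2697]  P^+=[0.3111 0.0814; 0.0814 0.3674]
step 2: x^-=[0.6116, -3.2697]  P^-=[0.5309 0.1900; 0.1900 0.4274]  H_jac=[0.8187 0.0000; 0.0000 -0.1278]  S=[0.6958 -0.0479; -0.0479 0.2070]  K=[0.6265 0.0276; 0.2087 -0.2156]  nu=[-2.8042, 0.6118]  x^+=[-1.1284, -3.9870]  P^+=[0.2592 0.0941; 0.0941 0.3832]
step 3: x^-=[-2.4042, -3.9870]  P^-=[0.4887 0.2077; 0.2077 0.4432]  H_jac=[-0.7402 0.0000; 0.0000 -0.7483]  S=[0.6078 0.0870; 0.0870 0.4481]  K=[-0.5611 -0.2378; -0.1512 -0.7106]  nu=[-2.3277, -0.3466]  x^+=[-1.0157, -3.3888]  P^+=[0.2487 0.0426; 0.0426 0.1843]

H_jac[1,0] = 0.0000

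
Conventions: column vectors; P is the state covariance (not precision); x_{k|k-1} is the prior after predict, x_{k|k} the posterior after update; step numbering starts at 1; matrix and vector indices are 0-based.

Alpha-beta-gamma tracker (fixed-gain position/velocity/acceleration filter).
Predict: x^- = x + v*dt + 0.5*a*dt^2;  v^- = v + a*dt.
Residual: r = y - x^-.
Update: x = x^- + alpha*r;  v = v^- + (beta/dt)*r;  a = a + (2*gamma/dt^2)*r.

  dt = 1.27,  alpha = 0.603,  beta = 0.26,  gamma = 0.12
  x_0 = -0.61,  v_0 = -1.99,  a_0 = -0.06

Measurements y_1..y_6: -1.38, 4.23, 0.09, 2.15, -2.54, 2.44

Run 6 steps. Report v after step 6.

step 1: x_pred=-3.1857  r=1.8057  x^+=-2.0969  v^+=-1.6965  a^+=0.2087
step 2: x_pred=-4.0832  r=8.3132  x^+=0.9297  v^+=0.2704  a^+=1.4457
step 3: x_pred=2.4390  r=-2.3490  x^+=1.0225  v^+=1.6255  a^+=1.0962
step 4: x_pred=3.9710  r=-1.8210  x^+=2.8729  v^+=2.6449  a^+=0.8252
step 5: x_pred=6.8974  r=-9.4374  x^+=1.2066  v^+=1.7608  a^+=-0.5791
step 6: x_pred=2.9759  r=-0.5359  x^+=2.6527  v^+=0.9157  a^+=-0.6588

v_post = 0.9157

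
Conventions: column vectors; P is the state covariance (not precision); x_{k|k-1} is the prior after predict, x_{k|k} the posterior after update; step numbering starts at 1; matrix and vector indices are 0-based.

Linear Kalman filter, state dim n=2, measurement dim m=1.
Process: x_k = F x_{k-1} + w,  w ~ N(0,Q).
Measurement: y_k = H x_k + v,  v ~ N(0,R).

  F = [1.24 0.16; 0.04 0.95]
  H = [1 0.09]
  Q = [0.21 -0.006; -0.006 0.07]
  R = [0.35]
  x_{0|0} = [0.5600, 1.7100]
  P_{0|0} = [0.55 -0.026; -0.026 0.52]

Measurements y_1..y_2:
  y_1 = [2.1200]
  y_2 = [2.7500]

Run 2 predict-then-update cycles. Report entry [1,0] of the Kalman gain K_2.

step 1: x^-=[0.9680, 1.6469]  P^-=[1.0587 0.0695; 0.0695 0.5382]  S=[1.4255]  K=[0.7470; 0.0827]  nu=[1.0038]  x^+=[1.7179, 1.7300]  P^+=[0.2631 -0.0186; -0.0186 0.5284]
step 2: x^-=[2.4069, 1.7122]  P^-=[0.6207 0.0653; 0.0653 0.5459]  S=[0.9869]  K=[0.6349; 0.1160]  nu=[0.1890]  x^+=[2.5269, 1.7341]  P^+=[0.2229 -0.0073; -0.0073 0.5326]

K[1,0] = 0.1160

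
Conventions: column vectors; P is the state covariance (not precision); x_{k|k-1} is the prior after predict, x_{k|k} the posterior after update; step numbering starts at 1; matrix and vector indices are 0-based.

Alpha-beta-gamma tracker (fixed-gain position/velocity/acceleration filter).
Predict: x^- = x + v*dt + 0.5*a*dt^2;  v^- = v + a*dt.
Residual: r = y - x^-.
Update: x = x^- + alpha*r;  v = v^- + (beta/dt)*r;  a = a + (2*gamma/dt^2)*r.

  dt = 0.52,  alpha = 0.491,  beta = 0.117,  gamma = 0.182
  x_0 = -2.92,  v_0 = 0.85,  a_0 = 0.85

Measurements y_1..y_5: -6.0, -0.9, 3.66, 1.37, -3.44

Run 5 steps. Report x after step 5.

x_post = 1.3811

step 1: x_pred=-2.3631  r=-3.6369  x^+=-4.1488  v^+=0.4737  a^+=-4.0459
step 2: x_pred=-4.4495  r=3.5495  x^+=-2.7067  v^+=-0.8315  a^+=0.7323
step 3: x_pred=-3.0401  r=6.7001  x^+=0.2497  v^+=1.0568  a^+=9.7516
step 4: x_pred=2.1176  r=-0.7476  x^+=1.7505  v^+=5.9594  a^+=8.7452
step 5: x_pred=6.0318  r=-9.4718  x^+=1.3811  v^+=8.3758  a^+=-4.0053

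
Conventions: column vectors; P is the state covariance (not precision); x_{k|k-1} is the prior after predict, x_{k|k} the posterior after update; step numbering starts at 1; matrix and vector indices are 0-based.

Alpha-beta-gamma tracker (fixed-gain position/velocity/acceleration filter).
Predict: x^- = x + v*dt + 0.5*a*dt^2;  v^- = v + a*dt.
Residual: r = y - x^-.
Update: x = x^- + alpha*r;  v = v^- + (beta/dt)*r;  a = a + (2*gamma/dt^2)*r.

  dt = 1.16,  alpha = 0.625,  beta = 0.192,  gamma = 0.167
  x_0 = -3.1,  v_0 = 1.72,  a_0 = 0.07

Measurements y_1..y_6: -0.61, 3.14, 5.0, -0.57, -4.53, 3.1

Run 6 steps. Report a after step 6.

step 1: x_pred=-1.0577  r=0.4477  x^+=-0.7779  v^+=1.8753  a^+=0.1811
step 2: x_pred=1.5193  r=1.6207  x^+=2.5322  v^+=2.3537  a^+=0.5834
step 3: x_pred=5.6550  r=-0.6550  x^+=5.2456  v^+=2.9220  a^+=0.4208
step 4: x_pred=8.9183  r=-9.4883  x^+=2.9881  v^+=1.8397  a^+=-1.9343
step 5: x_pred=3.8207  r=-8.3507  x^+=-1.3985  v^+=-1.7863  a^+=-4.0071
step 6: x_pred=-6.1666  r=9.2666  x^+=-0.3750  v^+=-4.9008  a^+=-1.7070

a_post = -1.7070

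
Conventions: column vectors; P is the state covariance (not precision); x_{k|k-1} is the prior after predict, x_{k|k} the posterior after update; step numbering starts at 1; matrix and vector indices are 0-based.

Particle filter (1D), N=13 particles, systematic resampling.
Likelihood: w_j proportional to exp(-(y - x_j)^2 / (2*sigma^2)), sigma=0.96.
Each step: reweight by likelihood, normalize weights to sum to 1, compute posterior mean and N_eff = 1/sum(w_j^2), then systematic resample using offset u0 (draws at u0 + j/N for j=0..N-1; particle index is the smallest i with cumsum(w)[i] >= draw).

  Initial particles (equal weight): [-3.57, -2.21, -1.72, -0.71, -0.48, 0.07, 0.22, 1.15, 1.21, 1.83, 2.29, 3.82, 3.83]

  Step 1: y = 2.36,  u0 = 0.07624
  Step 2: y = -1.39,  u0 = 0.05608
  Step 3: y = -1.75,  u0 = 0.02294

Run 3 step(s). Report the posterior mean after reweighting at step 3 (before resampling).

post_mean = 1.1861

step 1: w=[0.0000, 0.0000, 0.0000, 0.0017, 0.0035, 0.0162, 0.0233, 0.1262, 0.1363, 0.2398, 0.2786, 0.0879, 0.0865]  mean=2.0571  Neff=5.3867  idx=[7, 7, 8, 8, 9, 9, 9, 10, 10, 10, 11, 12, 12]
step 2: w=[0.2431, 0.2431, 0.2056, 0.2056, 0.0290, 0.0290, 0.0290, 0.0052, 0.0052, 0.0052, 0.0000, 0.0000, 0.0000]  mean=1.2517  Neff=4.8705  idx=[0, 0, 0, 1, 1, 1, 2, 2, 2, 3, 3, 4, 6]
step 3: w=[0.0969, 0.0969, 0.0969, 0.0969, 0.0969, 0.0969, 0.0801, 0.0801, 0.0801, 0.0801, 0.0801, 0.0089, 0.0089]  mean=1.1861  Neff=11.2816  idx=[0, 1, 1, 2, 3, 4, 4, 5, 6, 7, 8, 9, 10]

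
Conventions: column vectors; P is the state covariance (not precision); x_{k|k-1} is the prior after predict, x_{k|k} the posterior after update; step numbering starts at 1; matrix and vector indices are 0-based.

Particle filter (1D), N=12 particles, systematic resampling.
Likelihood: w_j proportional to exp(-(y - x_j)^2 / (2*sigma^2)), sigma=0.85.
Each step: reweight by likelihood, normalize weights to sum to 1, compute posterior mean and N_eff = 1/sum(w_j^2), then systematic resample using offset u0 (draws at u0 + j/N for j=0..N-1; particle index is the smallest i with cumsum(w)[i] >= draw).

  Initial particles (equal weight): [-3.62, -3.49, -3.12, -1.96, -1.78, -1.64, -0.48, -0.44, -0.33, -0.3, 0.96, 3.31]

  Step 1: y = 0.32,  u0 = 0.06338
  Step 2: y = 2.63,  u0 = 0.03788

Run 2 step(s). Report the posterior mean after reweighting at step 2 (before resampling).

post_mean = 0.9085

step 1: w=[0.0000, 0.0000, 0.0001, 0.0074, 0.0127, 0.0188, 0.1724, 0.1800, 0.2004, 0.2057, 0.2021, 0.0006]  mean=-0.1620  Neff=5.3770  idx=[6, 6, 7, 7, 8, 8, 8, 9, 9, 10, 10, 10]
step 2: w=[0.0027, 0.0027, 0.0032, 0.0032, 0.0051, 0.0051, 0.0051, 0.0058, 0.0058, 0.3203, 0.3203, 0.3203]  mean=0.9085  Neff=3.2463  idx=[8, 9, 9, 9, 10, 10, 10, 10, 11, 11, 11, 11]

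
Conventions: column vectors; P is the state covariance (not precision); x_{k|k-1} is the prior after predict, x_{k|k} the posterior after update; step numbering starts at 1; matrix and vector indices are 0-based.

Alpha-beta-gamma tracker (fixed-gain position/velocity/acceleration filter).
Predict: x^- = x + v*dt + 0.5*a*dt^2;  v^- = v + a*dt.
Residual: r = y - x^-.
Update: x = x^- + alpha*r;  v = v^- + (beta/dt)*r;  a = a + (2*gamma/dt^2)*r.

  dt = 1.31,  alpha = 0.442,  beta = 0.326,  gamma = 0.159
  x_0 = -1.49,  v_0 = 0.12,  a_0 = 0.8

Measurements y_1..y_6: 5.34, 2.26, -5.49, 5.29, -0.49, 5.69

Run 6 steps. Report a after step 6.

step 1: x_pred=-0.6464  r=5.9864  x^+=1.9996  v^+=2.6577  a^+=1.9093
step 2: x_pred=7.1195  r=-4.8595  x^+=4.9716  v^+=3.9496  a^+=1.0088
step 3: x_pred=11.0112  r=-16.5012  x^+=3.7177  v^+=1.1647  a^+=-2.0489
step 4: x_pred=3.4854  r=1.8046  x^+=4.2830  v^+=-1.0703  a^+=-1.7145
step 5: x_pred=1.4098  r=-1.8998  x^+=0.5701  v^+=-3.7891  a^+=-2.0666
step 6: x_pred=-6.1668  r=11.8568  x^+=-0.9261  v^+=-3.5457  a^+=0.1305

a_post = 0.1305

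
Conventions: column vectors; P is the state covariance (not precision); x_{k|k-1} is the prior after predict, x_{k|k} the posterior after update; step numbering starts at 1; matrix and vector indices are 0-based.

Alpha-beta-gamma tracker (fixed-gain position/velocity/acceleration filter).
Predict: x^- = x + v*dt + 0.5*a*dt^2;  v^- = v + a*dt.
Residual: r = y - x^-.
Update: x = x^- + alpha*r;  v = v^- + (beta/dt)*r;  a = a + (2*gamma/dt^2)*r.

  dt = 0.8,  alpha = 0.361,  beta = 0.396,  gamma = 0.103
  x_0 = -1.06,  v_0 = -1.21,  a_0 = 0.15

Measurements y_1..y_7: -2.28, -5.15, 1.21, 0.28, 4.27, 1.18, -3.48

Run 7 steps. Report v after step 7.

step 1: x_pred=-1.9800  r=-0.3000  x^+=-2.0883  v^+=-1.2385  a^+=0.0534
step 2: x_pred=-3.0620  r=-2.0880  x^+=-3.8158  v^+=-2.2293  a^+=-0.6186
step 3: x_pred=-5.7972  r=7.0072  x^+=-3.2676  v^+=0.7443  a^+=1.6368
step 4: x_pred=-2.1483  r=2.4283  x^+=-1.2717  v^+=3.2558  a^+=2.4184
step 5: x_pred=2.1068  r=2.1632  x^+=2.8877  v^+=6.2613  a^+=3.1147
step 6: x_pred=8.8935  r=-7.7135  x^+=6.1089  v^+=4.9349  a^+=0.6319
step 7: x_pred=10.2590  r=-13.7390  x^+=5.2992  v^+=-1.3604  a^+=-3.7903

v_post = -1.3604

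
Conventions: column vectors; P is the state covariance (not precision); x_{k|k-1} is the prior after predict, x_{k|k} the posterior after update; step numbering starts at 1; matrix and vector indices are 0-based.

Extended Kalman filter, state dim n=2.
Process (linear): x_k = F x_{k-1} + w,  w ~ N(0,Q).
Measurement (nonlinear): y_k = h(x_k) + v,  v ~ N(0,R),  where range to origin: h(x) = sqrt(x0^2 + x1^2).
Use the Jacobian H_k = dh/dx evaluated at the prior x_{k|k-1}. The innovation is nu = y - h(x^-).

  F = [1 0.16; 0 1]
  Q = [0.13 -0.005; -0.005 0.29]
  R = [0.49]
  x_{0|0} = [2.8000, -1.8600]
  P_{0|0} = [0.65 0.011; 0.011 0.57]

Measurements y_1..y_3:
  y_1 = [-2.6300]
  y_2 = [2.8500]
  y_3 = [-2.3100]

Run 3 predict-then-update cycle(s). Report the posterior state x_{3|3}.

x_post = [-0.6434, -0.9744]

step 1: x^-=[2.5024, -1.8600]  P^-=[0.7981 0.0972; 0.0972 0.8600]  H_jac=[0.8026 -0.5965]  S=[1.2171]  K=[0.4787; -0.3574]  nu=[-5.7479]  x^+=[-0.2489, 0.1945]  P^+=[0.5193 0.3054; 0.3054 0.7045]
step 2: x^-=[-0.2178, 0.1945]  P^-=[0.7650 0.4131; 0.4131 0.9945]  H_jac=[-0.7459 0.6661]  S=[0.9463]  K=[-0.3122; 0.3744]  nu=[2.5580]  x^+=[-1.0164, 1.1521]  P^+=[0.6728 0.5237; 0.5237 0.8619]
step 3: x^-=[-0.8320, 1.1521]  P^-=[0.9925 0.6566; 0.6566 1.1519]  H_jac=[-0.5855 0.8107]  S=[0.9639]  K=[-0.0506; 0.5699]  nu=[-3.7311]  x^+=[-0.6434, -0.9744]  P^+=[0.9900 0.6844; 0.6844 0.8388]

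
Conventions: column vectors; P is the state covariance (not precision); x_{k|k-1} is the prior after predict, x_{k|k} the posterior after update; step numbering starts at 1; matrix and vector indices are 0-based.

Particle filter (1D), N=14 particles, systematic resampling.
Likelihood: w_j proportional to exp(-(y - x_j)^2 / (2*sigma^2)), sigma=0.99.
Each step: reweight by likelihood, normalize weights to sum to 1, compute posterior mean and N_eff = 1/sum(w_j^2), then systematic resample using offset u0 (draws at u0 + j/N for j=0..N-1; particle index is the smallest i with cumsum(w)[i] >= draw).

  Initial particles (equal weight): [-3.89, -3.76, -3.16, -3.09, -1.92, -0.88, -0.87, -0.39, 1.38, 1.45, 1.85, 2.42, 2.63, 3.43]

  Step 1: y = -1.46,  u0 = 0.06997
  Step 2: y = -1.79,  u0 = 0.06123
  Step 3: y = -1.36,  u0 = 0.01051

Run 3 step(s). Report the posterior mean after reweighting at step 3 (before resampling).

post_mean = -1.2676

step 1: w=[0.0130, 0.0178, 0.0607, 0.0684, 0.2380, 0.2233, 0.2220, 0.1478, 0.0043, 0.0035, 0.0010, 0.0001, 0.0001, 0.0000]  mean=-1.4116  Neff=5.3622  idx=[2, 3, 4, 4, 4, 5, 5, 5, 6, 6, 6, 7, 7, 9]
step 2: w=[0.0455, 0.0501, 0.1175, 0.1175, 0.1175, 0.0777, 0.0777, 0.0777, 0.0770, 0.0770, 0.0770, 0.0436, 0.0436, 0.0006]  mean=-1.4147  Neff=11.6667  idx=[1, 2, 2, 3, 4, 4, 5, 6, 7, 8, 9, 10, 11, 12]
step 3: w=[0.0197, 0.0772, 0.0772, 0.0772, 0.0772, 0.0772, 0.0806, 0.0806, 0.0806, 0.0802, 0.0802, 0.0802, 0.0561, 0.0561]  mean=-1.2676  Neff=13.2936  idx=[0, 1, 2, 3, 4, 5, 6, 7, 8, 9, 9, 10, 11, 12]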